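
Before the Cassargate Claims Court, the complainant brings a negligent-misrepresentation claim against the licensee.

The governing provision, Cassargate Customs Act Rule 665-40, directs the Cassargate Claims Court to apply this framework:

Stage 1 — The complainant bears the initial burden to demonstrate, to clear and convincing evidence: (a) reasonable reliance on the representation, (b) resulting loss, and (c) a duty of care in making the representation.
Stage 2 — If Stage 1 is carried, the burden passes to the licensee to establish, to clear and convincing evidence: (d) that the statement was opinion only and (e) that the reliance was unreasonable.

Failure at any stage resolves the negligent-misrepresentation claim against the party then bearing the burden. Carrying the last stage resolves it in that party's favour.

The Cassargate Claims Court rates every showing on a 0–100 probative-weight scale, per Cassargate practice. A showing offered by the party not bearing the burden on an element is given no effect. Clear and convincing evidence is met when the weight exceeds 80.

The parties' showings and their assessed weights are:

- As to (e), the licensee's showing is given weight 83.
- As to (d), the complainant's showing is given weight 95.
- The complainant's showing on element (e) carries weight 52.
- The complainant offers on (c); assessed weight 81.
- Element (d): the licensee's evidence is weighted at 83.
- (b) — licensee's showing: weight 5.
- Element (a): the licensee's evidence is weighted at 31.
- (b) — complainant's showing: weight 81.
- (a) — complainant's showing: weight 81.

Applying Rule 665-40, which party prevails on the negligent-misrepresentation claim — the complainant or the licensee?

Stage 1 (complainant, clear and convincing evidence, weight exceeds 80): (a) 81 (licensee's 31 disregarded) > 80 — meets; (b) 81 (licensee's 5 disregarded) > 80 — meets; (c) 81 > 80 — meets.
  Stage 1 is satisfied; the onus moves to the licensee.
Stage 2 (licensee, clear and convincing evidence, weight exceeds 80): (d) 83 (complainant's 95 disregarded) > 80 — meets; (e) 83 (complainant's 52 disregarded) > 80 — meets.
  The licensee carries the last stage.
Every stage carried; the licensee prevails.

licensee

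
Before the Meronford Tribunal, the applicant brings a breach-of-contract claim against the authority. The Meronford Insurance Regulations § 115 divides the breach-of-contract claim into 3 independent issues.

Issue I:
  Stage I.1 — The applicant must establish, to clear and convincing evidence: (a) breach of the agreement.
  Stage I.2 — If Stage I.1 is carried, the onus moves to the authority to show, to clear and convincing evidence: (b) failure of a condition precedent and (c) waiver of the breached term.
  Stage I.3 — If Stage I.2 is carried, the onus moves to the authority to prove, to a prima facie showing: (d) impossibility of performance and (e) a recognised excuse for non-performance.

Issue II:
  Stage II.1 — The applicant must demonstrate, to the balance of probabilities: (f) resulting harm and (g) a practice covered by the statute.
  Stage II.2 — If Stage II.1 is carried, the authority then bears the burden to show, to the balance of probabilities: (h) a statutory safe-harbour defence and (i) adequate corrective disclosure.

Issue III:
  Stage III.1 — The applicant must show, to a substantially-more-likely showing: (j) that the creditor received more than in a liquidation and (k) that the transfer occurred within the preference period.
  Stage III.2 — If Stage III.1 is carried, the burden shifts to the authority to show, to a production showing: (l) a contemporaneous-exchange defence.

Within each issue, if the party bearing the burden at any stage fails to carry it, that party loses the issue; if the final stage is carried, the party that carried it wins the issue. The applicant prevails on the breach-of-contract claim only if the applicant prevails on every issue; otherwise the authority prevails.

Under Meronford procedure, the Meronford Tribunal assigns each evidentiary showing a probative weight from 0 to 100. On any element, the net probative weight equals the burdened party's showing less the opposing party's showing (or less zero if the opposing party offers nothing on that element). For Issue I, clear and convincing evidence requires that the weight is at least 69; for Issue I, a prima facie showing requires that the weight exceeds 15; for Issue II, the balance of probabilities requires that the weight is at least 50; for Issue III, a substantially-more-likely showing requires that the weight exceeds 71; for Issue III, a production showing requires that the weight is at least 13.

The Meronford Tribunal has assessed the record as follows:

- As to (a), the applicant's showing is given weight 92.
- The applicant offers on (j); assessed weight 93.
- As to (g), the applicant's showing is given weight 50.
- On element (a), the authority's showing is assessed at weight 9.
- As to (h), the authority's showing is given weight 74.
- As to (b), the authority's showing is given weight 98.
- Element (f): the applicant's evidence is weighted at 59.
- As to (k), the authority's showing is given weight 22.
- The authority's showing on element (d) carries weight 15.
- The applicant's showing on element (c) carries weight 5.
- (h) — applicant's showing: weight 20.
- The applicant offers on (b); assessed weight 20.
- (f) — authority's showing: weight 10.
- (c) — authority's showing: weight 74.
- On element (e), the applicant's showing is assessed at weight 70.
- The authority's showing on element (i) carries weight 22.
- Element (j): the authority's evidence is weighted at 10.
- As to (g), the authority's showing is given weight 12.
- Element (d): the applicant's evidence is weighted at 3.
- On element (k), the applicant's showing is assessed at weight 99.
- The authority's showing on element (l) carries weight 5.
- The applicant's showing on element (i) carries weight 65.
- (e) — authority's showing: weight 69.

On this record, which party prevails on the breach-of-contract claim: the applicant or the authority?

authority

— Issue I —
At Stage I.1 the applicant must meet clear and convincing evidence (weight is at least 69): on (a) the weight is 92 less the opposing 9 gives net 83, which does reach 69, so (a) meets the standard.
  Stage I.1 carried; the burden shifts to the authority.
At Stage I.2 the authority must meet clear and convincing evidence (weight is at least 69): on (b) the weight is 98 less the opposing 20 gives net 78, which does reach 69, so (b) meets the standard; on (c) the weight is 74 less the opposing 5 gives net 69, which does reach 69, so (c) meets the standard.
  Stage I.2 carried; the burden remains with the authority.
At Stage I.3 the authority must meet a prima facie showing (weight exceeds 15): on (d) the weight is 15 less the opposing 3 gives net 12, ≤ 15, so (d) does not meet the standard; on (e) the weight is 69 less the opposing 70 gives net -1, ≤ 15, so (e) does not meet the standard.
  Stage I.3 not carried; the authority fails its burden.
So the applicant prevails on this issue.
— Issue II —
Stage II.1 — burden on applicant; standard: the balance of probabilities (weight is at least 50).
    (f): 59 − 10 = 49 < 50 [not met]
    (g): 50 − 12 = 38 < 50 [not met]
  Stage II.1 not carried; the applicant fails its burden.
So the authority prevails on this issue.
— Issue III —
At Stage III.1 the applicant must meet a substantially-more-likely showing (weight exceeds 71): on (j) the weight is 93 less the opposing 10 gives net 83, > 71, so (j) meets the standard; on (k) the weight is 99 less the opposing 22 gives net 77, > 71, so (k) meets the standard.
  The applicant carries Stage III.1; the authority now bears the burden.
At Stage III.2 the authority must meet a production showing (weight is at least 13): on (l) the weight is 5, which does not reach 13, so (l) does not meet the standard.
  Not every element is met, so the authority fails to carry Stage III.2.
The analysis ends at Stage III.2; the applicant prevails on this issue.
Per-issue: Issue I → applicant; Issue II → authority; Issue III → applicant. The applicant must prevail on every issue; overall, the authority prevails.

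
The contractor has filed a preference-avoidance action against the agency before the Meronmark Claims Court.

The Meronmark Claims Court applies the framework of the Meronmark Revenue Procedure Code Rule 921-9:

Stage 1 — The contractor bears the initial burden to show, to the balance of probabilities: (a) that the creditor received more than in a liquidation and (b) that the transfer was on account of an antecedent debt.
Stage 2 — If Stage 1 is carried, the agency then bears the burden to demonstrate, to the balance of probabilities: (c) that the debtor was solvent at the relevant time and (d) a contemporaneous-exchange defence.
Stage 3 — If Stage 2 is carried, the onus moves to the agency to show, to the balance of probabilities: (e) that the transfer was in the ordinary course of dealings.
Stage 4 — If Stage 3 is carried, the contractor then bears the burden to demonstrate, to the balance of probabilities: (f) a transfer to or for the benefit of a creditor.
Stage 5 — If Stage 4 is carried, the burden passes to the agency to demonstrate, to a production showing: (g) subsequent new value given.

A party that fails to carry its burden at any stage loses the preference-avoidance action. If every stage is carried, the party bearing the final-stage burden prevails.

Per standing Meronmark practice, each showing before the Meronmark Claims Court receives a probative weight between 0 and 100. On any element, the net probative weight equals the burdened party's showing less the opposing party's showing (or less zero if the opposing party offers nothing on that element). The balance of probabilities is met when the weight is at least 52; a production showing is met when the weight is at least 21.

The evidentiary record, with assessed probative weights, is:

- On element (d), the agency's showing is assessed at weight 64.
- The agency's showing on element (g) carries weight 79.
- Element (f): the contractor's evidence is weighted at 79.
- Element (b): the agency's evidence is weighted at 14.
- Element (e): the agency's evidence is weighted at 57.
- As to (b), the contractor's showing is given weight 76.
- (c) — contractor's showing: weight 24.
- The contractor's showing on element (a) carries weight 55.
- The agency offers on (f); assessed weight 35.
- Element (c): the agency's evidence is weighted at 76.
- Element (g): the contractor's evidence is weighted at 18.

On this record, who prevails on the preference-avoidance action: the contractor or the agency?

At Stage 1 the contractor must meet the balance of probabilities (weight is at least 52): on (a) the weight is 55, ≥ 52, so (a) meets the standard; on (b) the weight is 76 less the opposing 14 gives net 62, ≥ 52, so (b) meets the standard.
  The contractor carries Stage 1; the agency now bears the burden.
At Stage 2 the agency must meet the balance of probabilities (weight is at least 52): on (c) the weight is 76 less the opposing 24 gives net 52, which does reach 52, so (c) meets the standard; on (d) the weight is 64, ≥ 52, so (d) meets the standard.
  Stage 2 is satisfied; the agency continues to bear the burden.
At Stage 3 the agency must meet the balance of probabilities (weight is at least 52): on (e) the weight is 57, ≥ 52, so (e) meets the standard.
  Stage 3 is satisfied; the onus moves to the contractor.
At Stage 4 the contractor must meet the balance of probabilities (weight is at least 52): on (f) the weight is 79 less the opposing 35 gives net 44, which does not reach 52, so (f) does not meet the standard.
  The contractor does not carry Stage 4.
So the agency prevails.

agency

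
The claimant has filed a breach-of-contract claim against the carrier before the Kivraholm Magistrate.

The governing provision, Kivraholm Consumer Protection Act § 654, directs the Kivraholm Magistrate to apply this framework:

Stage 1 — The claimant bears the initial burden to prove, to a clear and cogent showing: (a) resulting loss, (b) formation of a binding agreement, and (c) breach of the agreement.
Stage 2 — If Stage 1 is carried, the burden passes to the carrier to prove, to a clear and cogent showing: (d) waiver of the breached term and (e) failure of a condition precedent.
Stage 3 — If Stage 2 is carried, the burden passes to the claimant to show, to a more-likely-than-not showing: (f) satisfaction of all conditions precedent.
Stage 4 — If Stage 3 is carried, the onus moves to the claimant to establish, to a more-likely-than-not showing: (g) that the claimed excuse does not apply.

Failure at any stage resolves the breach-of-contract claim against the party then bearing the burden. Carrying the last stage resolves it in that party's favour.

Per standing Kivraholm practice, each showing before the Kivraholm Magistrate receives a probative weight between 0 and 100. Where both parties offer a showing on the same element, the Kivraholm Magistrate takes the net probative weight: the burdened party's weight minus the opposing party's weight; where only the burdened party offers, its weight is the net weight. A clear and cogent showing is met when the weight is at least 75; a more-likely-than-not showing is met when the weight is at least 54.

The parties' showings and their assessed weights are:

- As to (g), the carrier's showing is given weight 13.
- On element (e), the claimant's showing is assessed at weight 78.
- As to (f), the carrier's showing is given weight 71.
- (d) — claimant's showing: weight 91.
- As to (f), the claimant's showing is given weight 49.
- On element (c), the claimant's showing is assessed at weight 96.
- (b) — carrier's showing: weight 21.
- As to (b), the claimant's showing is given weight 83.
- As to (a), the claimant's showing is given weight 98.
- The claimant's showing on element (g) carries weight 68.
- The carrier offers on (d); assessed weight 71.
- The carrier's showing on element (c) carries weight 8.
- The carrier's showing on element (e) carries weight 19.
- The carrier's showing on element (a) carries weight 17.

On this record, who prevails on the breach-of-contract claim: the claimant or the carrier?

Stage 1 — burden on claimant; standard: a clear and cogent showing (weight is at least 75).
    (a): 98 − 17 = 81 ≥ 75 [met]
    (b): 83 − 21 = 62 < 75 [not met]
    (c): 96 − 8 = 88 ≥ 75 [met]
  Stage 1 not carried; the claimant fails its burden.
So the carrier prevails.

carrier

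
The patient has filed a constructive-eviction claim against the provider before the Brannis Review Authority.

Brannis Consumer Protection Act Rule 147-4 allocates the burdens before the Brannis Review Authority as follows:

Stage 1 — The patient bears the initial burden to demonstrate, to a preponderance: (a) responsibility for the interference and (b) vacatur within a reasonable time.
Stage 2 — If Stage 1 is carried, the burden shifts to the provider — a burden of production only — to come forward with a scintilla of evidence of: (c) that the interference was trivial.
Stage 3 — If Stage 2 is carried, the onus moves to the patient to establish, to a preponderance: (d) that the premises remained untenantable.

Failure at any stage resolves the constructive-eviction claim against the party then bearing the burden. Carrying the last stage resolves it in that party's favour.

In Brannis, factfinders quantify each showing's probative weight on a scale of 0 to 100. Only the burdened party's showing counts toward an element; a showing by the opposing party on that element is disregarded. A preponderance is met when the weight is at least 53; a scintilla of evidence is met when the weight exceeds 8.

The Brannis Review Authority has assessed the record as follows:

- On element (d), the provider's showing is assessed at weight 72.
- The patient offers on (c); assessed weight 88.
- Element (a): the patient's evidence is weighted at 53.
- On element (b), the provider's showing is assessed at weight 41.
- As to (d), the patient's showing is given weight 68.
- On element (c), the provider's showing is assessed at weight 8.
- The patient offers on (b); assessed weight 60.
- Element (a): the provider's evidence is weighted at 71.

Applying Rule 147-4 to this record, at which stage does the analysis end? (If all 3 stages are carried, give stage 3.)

stage 2

At Stage 1 the patient must meet a preponderance (weight is at least 53): on (a) the weight is 53 (the provider's 71 is given no effect), which does reach 53, so (a) meets the standard; on (b) the weight is 60 (the provider's 41 is given no effect), ≥ 53, so (b) meets the standard.
  All elements met. The burden passes to the provider.
At Stage 2 the provider must meet a scintilla of evidence (weight exceeds 8): on (c) the weight is 8 (the patient's 88 is given no effect), which does not exceed 8, so (c) does not meet the standard.
  Stage 2 not carried; the provider fails its burden.
The patient prevails.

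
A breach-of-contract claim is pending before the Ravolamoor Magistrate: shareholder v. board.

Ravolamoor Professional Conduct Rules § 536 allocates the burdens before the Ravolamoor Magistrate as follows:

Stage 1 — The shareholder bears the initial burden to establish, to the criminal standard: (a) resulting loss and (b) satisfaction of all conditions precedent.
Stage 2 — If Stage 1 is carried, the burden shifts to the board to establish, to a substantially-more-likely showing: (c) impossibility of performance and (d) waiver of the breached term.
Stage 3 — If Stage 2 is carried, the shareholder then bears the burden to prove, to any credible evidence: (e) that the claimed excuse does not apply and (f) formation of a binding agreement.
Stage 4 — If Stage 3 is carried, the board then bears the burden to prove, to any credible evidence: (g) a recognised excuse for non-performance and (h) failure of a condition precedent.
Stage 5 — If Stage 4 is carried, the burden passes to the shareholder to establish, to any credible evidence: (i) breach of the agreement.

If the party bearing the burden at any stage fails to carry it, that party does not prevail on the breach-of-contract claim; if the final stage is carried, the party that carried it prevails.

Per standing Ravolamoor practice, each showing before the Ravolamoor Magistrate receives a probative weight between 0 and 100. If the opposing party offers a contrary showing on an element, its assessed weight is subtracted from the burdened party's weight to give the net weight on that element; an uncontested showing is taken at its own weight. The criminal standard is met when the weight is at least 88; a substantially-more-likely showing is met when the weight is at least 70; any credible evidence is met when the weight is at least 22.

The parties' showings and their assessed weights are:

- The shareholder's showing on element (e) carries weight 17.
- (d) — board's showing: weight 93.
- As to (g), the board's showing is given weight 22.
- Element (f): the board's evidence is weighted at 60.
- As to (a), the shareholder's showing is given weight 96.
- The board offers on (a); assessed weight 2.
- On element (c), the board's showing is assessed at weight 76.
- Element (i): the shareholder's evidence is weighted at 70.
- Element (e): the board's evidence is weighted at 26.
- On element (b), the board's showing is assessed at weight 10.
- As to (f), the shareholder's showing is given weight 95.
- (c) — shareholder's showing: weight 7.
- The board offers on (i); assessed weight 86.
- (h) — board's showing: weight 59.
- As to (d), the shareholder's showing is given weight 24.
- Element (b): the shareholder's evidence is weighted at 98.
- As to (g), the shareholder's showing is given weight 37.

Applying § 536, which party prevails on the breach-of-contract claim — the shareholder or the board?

shareholder

At Stage 1 the shareholder must meet the criminal standard (weight is at least 88): on (a) the weight is 96 less the opposing 2 gives net 94, which does reach 88, so (a) meets the standard; on (b) the weight is 98 less the opposing 10 gives net 88, ≥ 88, so (b) meets the standard.
  All elements met. The burden passes to the board.
At Stage 2 the board must meet a substantially-more-likely showing (weight is at least 70): on (c) the weight is 76 less the opposing 7 gives net 69, which does not reach 70, so (c) does not meet the standard; on (d) the weight is 93 less the opposing 24 gives net 69, < 70, so (d) does not meet the standard.
  Stage 2 not carried; the board fails its burden.
So the shareholder prevails.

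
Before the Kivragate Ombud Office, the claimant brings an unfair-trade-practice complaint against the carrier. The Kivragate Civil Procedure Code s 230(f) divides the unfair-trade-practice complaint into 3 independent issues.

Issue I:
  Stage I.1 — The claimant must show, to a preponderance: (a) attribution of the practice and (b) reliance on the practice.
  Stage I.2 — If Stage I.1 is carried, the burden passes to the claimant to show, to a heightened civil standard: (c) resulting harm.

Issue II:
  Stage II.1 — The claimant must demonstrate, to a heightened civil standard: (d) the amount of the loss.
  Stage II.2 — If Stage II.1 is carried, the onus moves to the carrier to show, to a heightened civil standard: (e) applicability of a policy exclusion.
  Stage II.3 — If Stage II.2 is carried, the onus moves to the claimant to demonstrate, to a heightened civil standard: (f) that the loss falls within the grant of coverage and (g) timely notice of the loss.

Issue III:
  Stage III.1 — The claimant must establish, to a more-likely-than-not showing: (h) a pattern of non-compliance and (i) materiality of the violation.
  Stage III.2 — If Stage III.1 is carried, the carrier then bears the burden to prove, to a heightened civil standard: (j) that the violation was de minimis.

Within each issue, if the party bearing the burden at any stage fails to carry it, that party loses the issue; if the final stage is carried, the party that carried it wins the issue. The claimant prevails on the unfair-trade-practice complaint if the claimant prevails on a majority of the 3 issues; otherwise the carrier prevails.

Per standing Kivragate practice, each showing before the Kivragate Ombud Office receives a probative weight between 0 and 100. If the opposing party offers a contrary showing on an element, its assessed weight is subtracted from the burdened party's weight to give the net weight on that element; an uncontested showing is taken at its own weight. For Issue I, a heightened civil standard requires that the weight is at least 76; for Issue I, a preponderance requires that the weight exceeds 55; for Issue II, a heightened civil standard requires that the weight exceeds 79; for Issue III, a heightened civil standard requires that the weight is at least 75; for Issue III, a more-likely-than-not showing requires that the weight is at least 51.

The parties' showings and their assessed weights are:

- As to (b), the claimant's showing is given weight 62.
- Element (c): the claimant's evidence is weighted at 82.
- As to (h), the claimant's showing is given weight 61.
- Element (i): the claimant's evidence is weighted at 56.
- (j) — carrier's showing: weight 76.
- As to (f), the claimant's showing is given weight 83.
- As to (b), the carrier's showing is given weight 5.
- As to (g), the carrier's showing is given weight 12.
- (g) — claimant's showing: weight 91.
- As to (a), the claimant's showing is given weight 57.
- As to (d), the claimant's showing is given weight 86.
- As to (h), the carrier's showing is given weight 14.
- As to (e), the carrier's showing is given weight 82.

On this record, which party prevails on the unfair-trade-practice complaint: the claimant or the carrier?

— Issue I —
At Stage I.1 the claimant must meet a preponderance (weight exceeds 55): on (a) the weight is 57, which does exceed 55, so (a) meets the standard; on (b) the weight is 62 less the opposing 5 gives net 57, which does exceed 55, so (b) meets the standard.
  Stage I.1 carried; the burden remains with the claimant.
At Stage I.2 the claimant must meet a heightened civil standard (weight is at least 76): on (c) the weight is 82, which does reach 76, so (c) meets the standard.
  Stage I.2 carried; the final stage is satisfied.
With every stage satisfied, the claimant prevails on this issue.
— Issue II —
Stage II.1 — burden on claimant; standard: a heightened civil standard (weight exceeds 79).
    (d): 86 > 79 [met]
  The claimant carries Stage II.1; the carrier now bears the burden.
Stage II.2 — burden on carrier; standard: a heightened civil standard (weight exceeds 79).
    (e): 82 > 79 [met]
  Stage II.2 carried; the burden shifts to the claimant.
Stage II.3 — burden on claimant; standard: a heightened civil standard (weight exceeds 79).
    (f): 83 > 79 [met]
    (g): 91 − 12 = 79 ≤ 79 [not met]
  The claimant does not carry Stage II.3.
The carrier prevails on this issue.
— Issue III —
At Stage III.1 the claimant must meet a more-likely-than-not showing (weight is at least 51): on (h) the weight is 61 less the opposing 14 gives net 47, < 51, so (h) does not meet the standard; on (i) the weight is 56, ≥ 51, so (i) meets the standard.
  The claimant does not carry Stage III.1.
The analysis ends at Stage III.1; the carrier prevails on this issue.
Per-issue: Issue I → claimant; Issue II → carrier; Issue III → carrier. The claimant must prevail on a majority of issues; overall, the carrier prevails.

carrier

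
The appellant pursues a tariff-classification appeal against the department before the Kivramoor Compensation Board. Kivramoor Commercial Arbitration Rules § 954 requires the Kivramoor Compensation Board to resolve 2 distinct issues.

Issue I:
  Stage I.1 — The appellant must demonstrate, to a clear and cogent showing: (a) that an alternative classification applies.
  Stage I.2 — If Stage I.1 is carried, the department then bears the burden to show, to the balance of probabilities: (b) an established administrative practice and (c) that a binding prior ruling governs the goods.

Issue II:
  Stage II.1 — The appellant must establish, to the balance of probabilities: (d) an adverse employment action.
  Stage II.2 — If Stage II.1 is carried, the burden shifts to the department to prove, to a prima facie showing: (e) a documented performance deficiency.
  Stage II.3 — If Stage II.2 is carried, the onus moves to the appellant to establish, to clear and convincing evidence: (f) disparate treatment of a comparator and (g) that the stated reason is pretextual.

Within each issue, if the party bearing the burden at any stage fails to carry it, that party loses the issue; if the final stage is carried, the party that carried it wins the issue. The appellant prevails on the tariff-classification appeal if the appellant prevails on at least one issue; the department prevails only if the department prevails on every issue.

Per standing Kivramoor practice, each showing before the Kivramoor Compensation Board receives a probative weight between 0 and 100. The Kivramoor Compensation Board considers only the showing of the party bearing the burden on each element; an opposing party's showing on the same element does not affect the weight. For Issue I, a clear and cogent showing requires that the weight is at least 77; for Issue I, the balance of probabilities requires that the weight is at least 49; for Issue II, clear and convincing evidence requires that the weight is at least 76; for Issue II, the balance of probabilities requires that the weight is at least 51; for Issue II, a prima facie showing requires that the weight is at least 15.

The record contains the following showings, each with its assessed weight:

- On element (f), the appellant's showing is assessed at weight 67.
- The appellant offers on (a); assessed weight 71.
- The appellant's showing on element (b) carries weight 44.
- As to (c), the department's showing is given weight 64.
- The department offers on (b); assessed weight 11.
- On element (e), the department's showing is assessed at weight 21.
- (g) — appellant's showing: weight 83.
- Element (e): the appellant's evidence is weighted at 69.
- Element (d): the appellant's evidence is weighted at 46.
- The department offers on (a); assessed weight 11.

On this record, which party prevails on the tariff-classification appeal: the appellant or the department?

— Issue I —
Stage I.1 — burden on appellant; standard: a clear and cogent showing (weight is at least 77).
    (a): 71 (department's 11 disregarded) < 77 [not met]
  Not every element is met, so the appellant fails to carry Stage I.1.
The department prevails on this issue.
— Issue II —
Stage II.1 (appellant, the balance of probabilities, weight is at least 51): (d) 46 < 51 — fails.
  Not every element is met, so the appellant fails to carry Stage II.1.
So the department prevails on this issue.
Per-issue: Issue I → department; Issue II → department. The appellant must prevail on at least one issue; overall, the department prevails.

department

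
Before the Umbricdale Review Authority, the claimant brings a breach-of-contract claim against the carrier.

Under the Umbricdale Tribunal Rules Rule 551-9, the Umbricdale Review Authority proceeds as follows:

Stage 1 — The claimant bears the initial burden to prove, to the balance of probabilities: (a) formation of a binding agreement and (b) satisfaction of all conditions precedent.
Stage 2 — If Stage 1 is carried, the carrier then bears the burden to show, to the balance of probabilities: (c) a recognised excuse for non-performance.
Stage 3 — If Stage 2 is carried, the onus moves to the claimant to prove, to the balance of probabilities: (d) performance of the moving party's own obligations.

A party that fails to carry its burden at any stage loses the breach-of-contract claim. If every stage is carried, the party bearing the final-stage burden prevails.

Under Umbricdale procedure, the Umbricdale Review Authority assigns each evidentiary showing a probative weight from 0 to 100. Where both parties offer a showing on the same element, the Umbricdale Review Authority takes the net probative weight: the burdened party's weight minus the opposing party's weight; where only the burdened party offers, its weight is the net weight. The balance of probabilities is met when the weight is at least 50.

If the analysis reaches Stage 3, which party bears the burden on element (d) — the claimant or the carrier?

claimant

Stage 3's rule assigns the burden to the claimant (to the balance of probabilities).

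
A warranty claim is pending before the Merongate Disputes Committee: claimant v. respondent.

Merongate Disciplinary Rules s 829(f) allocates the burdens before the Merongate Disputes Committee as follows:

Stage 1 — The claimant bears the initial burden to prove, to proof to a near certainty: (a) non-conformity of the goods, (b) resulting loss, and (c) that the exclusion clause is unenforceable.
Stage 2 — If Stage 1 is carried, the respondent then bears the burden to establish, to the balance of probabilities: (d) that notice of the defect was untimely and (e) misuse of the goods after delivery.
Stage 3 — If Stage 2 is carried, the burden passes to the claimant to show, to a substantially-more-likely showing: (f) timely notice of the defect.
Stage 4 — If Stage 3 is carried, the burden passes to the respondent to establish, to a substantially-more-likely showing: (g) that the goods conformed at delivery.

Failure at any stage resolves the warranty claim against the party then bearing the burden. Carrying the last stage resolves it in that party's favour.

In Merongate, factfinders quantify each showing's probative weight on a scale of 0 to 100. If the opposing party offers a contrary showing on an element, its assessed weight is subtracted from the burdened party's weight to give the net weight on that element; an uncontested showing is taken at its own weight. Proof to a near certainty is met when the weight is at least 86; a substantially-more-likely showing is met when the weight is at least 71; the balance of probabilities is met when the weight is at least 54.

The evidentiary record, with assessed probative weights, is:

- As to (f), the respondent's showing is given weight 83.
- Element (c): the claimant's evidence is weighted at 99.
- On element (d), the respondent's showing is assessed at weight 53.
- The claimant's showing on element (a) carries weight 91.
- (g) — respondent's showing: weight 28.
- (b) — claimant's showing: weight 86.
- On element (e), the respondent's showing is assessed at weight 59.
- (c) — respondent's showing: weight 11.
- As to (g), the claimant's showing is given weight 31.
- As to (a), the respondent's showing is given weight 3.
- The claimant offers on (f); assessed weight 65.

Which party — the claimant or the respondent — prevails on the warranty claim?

claimant

Stage 1 — burden on claimant; standard: proof to a near certainty (weight is at least 86).
    (a): 91 − 3 = 88 ≥ 86 [met]
    (b): 86 ≥ 86 [met]
    (c): 99 − 11 = 88 ≥ 86 [met]
  Stage 1 is satisfied; the onus moves to the respondent.
Stage 2 — burden on respondent; standard: the balance of probabilities (weight is at least 54).
    (d): 53 < 54 [not met]
    (e): 59 ≥ 54 [met]
  The respondent does not carry Stage 2.
The claimant prevails.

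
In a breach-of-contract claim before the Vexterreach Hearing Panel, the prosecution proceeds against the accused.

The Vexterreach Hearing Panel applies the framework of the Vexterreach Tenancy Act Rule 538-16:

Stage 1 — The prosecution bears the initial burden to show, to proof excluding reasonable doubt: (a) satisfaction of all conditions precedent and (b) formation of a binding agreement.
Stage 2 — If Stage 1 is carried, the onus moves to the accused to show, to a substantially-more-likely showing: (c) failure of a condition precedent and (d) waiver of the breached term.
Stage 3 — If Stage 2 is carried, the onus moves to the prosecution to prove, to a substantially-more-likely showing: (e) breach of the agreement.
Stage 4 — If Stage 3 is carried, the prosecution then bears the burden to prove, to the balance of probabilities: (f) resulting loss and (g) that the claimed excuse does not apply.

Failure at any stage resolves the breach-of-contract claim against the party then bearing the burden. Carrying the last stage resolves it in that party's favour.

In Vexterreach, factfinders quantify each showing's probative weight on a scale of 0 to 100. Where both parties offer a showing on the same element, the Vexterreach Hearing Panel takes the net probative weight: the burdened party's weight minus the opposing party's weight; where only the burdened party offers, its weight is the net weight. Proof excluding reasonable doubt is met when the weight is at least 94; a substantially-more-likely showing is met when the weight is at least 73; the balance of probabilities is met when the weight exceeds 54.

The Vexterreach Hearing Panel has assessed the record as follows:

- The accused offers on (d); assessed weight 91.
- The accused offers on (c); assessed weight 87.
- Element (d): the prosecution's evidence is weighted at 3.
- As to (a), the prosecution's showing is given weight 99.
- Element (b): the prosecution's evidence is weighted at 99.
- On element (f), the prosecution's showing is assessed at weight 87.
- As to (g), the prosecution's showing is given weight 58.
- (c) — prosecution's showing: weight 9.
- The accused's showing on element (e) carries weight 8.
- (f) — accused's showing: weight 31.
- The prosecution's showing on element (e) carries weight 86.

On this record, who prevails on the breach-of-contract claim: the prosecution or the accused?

At Stage 1 the prosecution must meet proof excluding reasonable doubt (weight is at least 94): on (a) the weight is 99, which does reach 94, so (a) meets the standard; on (b) the weight is 99, which does reach 94, so (b) meets the standard.
  The prosecution carries Stage 1; the accused now bears the burden.
At Stage 2 the accused must meet a substantially-more-likely showing (weight is at least 73): on (c) the weight is 87 less the opposing 9 gives net 78, ≥ 73, so (c) meets the standard; on (d) the weight is 91 less the opposing 3 gives net 88, which does reach 73, so (d) meets the standard.
  The accused carries Stage 2; the prosecution now bears the burden.
At Stage 3 the prosecution must meet a substantially-more-likely showing (weight is at least 73): on (e) the weight is 86 less the opposing 8 gives net 78, which does reach 73, so (e) meets the standard.
  Stage 3 carried; the burden remains with the prosecution.
At Stage 4 the prosecution must meet the balance of probabilities (weight exceeds 54): on (f) the weight is 87 less the opposing 31 gives net 56, > 54, so (f) meets the standard; on (g) the weight is 58, which does exceed 54, so (g) meets the standard.
  All elements met at the final stage.
All stages carried — the prosecution prevails.

prosecution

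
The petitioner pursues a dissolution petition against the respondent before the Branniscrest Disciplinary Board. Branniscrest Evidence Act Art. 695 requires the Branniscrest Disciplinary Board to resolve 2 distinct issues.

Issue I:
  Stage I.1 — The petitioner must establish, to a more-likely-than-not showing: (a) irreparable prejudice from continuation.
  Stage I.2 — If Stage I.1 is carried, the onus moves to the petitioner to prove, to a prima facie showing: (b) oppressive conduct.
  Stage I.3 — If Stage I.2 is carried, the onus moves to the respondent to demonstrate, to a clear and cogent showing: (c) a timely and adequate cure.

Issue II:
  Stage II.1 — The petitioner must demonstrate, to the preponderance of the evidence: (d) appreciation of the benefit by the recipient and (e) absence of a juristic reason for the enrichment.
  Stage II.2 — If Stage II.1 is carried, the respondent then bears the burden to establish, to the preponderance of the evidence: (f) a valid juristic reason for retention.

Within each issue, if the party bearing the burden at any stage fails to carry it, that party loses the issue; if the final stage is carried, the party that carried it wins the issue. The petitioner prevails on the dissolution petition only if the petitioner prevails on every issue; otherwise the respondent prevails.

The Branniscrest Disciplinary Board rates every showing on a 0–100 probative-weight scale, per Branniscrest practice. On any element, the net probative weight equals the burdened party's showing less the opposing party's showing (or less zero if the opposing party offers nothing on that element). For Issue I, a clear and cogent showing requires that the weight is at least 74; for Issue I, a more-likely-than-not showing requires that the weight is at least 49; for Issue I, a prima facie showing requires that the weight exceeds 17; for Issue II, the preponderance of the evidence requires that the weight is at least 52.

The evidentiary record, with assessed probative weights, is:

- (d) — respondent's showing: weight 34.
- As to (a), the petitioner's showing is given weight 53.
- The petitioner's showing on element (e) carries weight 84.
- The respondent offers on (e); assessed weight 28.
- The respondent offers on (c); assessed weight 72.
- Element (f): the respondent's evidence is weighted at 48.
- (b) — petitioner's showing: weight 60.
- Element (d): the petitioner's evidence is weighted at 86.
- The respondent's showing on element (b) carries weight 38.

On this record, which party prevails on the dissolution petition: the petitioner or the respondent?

— Issue I —
Stage I.1 (petitioner, a more-likely-than-not showing, weight is at least 49): (a) 53 ≥ 49 — meets.
  Stage I.1 is satisfied; the petitioner continues to bear the burden.
Stage I.2 (petitioner, a prima facie showing, weight exceeds 17): (b) net 60−38=22 > 17 — meets.
  Stage I.2 is satisfied; the onus moves to the respondent.
Stage I.3 (respondent, a clear and cogent showing, weight is at least 74): (c) 72 < 74 — fails.
  Not every element is met, so the respondent fails to carry Stage I.3.
So the petitioner prevails on this issue.
— Issue II —
Stage II.1 — burden on petitioner; standard: the preponderance of the evidence (weight is at least 52).
    (d): 86 − 34 = 52 ≥ 52 [met]
    (e): 84 − 28 = 56 ≥ 52 [met]
  All elements met. The burden passes to the respondent.
Stage II.2 — burden on respondent; standard: the preponderance of the evidence (weight is at least 52).
    (f): 48 < 52 [not met]
  Stage II.2 not carried; the respondent fails its burden.
The analysis ends at Stage II.2; the petitioner prevails on this issue.
Per-issue: Issue I → petitioner; Issue II → petitioner. The petitioner must prevail on every issue; overall, the petitioner prevails.

petitioner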